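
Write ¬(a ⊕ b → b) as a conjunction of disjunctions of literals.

¬(a ⊕ b → b)
≡ ¬(¬(a ⊕ b) ∨ b)   [eliminate →]
≡ ¬(¬((a ∨ b) ∧ ¬(a ∧ b)) ∨ b)   [expand ⊕]
≡ ¬¬((a ∨ b) ∧ ¬(a ∧ b)) ∧ ¬b   [De Morgan]
≡ (a ∨ b) ∧ ¬(a ∧ b) ∧ ¬b   [double negation]
≡ (a ∨ b) ∧ (¬a ∨ ¬b) ∧ ¬b   [De Morgan]
≡ (a ∨ b) ∧ ¬b   [simplify]

(a ∨ b) ∧ ¬b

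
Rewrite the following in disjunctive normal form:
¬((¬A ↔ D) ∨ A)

¬((¬A ↔ D) ∨ A)
⇔ ¬(((¬A → D) ∧ (D → ¬A)) ∨ A)
⇔ ¬(((¬¬A ∨ D) ∧ (D → ¬A)) ∨ A)
⇔ ¬(((¬¬A ∨ D) ∧ (¬D ∨ ¬A)) ∨ A)
⇔ ¬((¬¬A ∨ D) ∧ (¬D ∨ ¬A)) ∧ ¬A
⇔ (¬(¬¬A ∨ D) ∨ ¬(¬D ∨ ¬A)) ∧ ¬A
⇔ ((¬¬¬A ∧ ¬D) ∨ ¬(¬D ∨ ¬A)) ∧ ¬A
⇔ ((¬A ∧ ¬D) ∨ ¬(¬D ∨ ¬A)) ∧ ¬A
⇔ ((¬A ∧ ¬D) ∨ (¬¬D ∧ ¬¬A)) ∧ ¬A
⇔ ((¬A ∧ ¬D) ∨ (D ∧ ¬¬A)) ∧ ¬A
⇔ ((¬A ∧ ¬D) ∨ (D ∧ A)) ∧ ¬A
⇔ (¬A ∧ ¬D ∧ ¬A) ∨ (D ∧ A ∧ ¬A)
⇔ ¬A ∧ ¬D

¬A ∧ ¬D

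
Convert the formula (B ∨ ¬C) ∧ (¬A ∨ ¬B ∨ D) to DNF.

(B ∨ ¬C) ∧ (¬A ∨ ¬B ∨ D)
≡ (B ∧ ¬A) ∨ (B ∧ ¬B) ∨ (B ∧ D) ∨ (¬C ∧ ¬A) ∨ (¬C ∧ ¬B) ∨ (¬C ∧ D)   [distribute ∧ over ∨]
≡ (B ∧ ¬A) ∨ (B ∧ D) ∨ (¬C ∧ ¬A) ∨ (¬C ∧ ¬B) ∨ (¬C ∧ D)   [simplify]

(B ∧ ¬A) ∨ (B ∧ D) ∨ (¬C ∧ ¬A) ∨ (¬C ∧ ¬B) ∨ (¬C ∧ D)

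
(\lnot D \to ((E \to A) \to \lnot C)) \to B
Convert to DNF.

(\lnot D \land \lnot E \land C) \lor (\lnot D \land A \land C) \lor B

(\lnot D \to ((E \to A) \to \lnot C)) \to B
= \lnot (\lnot D \to ((E \to A) \to \lnot C)) \lor B   [eliminate \to]
= \lnot (\lnot \lnot D \lor ((E \to A) \to \lnot C)) \lor B   [eliminate \to]
= \lnot (\lnot \lnot D \lor \lnot (E \to A) \lor \lnot C) \lor B   [eliminate \to]
= \lnot (\lnot \lnot D \lor \lnot (\lnot E \lor A) \lor \lnot C) \lor B   [eliminate \to]
= (\lnot \lnot \lnot D \land \lnot \lnot (\lnot E \lor A) \land \lnot \lnot C) \lor B   [De Morgan]
= (\lnot D \land \lnot \lnot (\lnot E \lor A) \land \lnot \lnot C) \lor B   [double negation]
= (\lnot D \land (\lnot E \lor A) \land \lnot \lnot C) \lor B   [double negation]
= (\lnot D \land (\lnot E \lor A) \land C) \lor B   [double negation]
= (\lnot D \land \lnot E \land C) \lor (\lnot D \land A \land C) \lor B   [distribute \land over \lor]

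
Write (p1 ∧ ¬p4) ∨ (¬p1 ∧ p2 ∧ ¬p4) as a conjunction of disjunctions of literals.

(p1 ∧ ¬p4) ∨ (¬p1 ∧ p2 ∧ ¬p4)
≡ (p1 ∨ ¬p1) ∧ (p1 ∨ p2) ∧ (p1 ∨ ¬p4) ∧ (¬p4 ∨ ¬p1) ∧ (¬p4 ∨ p2) ∧ (¬p4 ∨ ¬p4)   (distribute ∨ over ∧)
≡ (p1 ∨ p2) ∧ ¬p4   (simplify)

(p1 ∨ p2) ∧ ¬p4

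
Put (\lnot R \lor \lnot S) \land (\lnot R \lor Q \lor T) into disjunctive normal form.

\lnot R \lor (\lnot S \land Q) \lor (\lnot S \land T)

(\lnot R \lor \lnot S) \land (\lnot R \lor Q \lor T)
≡ (\lnot R \land \lnot R) \lor (\lnot R \land Q) \lor (\lnot R \land T) \lor (\lnot S \land \lnot R) \lor (\lnot S \land Q) \lor (\lnot S \land T)   [distribute \land over \lor]
≡ \lnot R \lor (\lnot S \land Q) \lor (\lnot S \land T)   [simplify]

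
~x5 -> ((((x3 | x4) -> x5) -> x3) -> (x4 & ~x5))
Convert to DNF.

~x5 -> ((((x3 | x4) -> x5) -> x3) -> (x4 & ~x5))
⇔ ~~x5 | ((((x3 | x4) -> x5) -> x3) -> (x4 & ~x5))
⇔ ~~x5 | ~(((x3 | x4) -> x5) -> x3) | (x4 & ~x5)
⇔ ~~x5 | ~(~((x3 | x4) -> x5) | x3) | (x4 & ~x5)
⇔ ~~x5 | ~(~(~(x3 | x4) | x5) | x3) | (x4 & ~x5)
⇔ x5 | ~(~(~(x3 | x4) | x5) | x3) | (x4 & ~x5)
⇔ x5 | (~~(~(x3 | x4) | x5) & ~x3) | (x4 & ~x5)
⇔ x5 | ((~(x3 | x4) | x5) & ~x3) | (x4 & ~x5)
⇔ x5 | (((~x3 & ~x4) | x5) & ~x3) | (x4 & ~x5)
⇔ x5 | (~x3 & ~x4 & ~x3) | (x5 & ~x3) | (x4 & ~x5)
⇔ x5 | (~x3 & ~x4) | (x4 & ~x5)

x5 | (~x3 & ~x4) | (x4 & ~x5)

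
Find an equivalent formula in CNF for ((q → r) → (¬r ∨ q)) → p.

((q → r) → (¬r ∨ q)) → p
≡ ¬((q → r) → (¬r ∨ q)) ∨ p   [eliminate →]
≡ ¬(¬(q → r) ∨ ¬r ∨ q) ∨ p   [eliminate →]
≡ ¬(¬(¬q ∨ r) ∨ ¬r ∨ q) ∨ p   [eliminate →]
≡ (¬¬(¬q ∨ r) ∧ ¬¬r ∧ ¬q) ∨ p   [De Morgan]
≡ ((¬q ∨ r) ∧ ¬¬r ∧ ¬q) ∨ p   [double negation]
≡ ((¬q ∨ r) ∧ r ∧ ¬q) ∨ p   [double negation]
≡ (¬q ∨ r ∨ p) ∧ (r ∨ p) ∧ (¬q ∨ p)   [distribute ∨ over ∧]
≡ (r ∨ p) ∧ (¬q ∨ p)   [simplify]

(r ∨ p) ∧ (¬q ∨ p)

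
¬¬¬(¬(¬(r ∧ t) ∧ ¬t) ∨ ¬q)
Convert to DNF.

¬¬¬(¬(¬(r ∧ t) ∧ ¬t) ∨ ¬q)
= ¬(¬(¬(r ∧ t) ∧ ¬t) ∨ ¬q)   [double negation]
= ¬¬(¬(r ∧ t) ∧ ¬t) ∧ ¬¬q   [De Morgan]
= ¬(r ∧ t) ∧ ¬t ∧ ¬¬q   [double negation]
= (¬r ∨ ¬t) ∧ ¬t ∧ ¬¬q   [De Morgan]
= (¬r ∨ ¬t) ∧ ¬t ∧ q   [double negation]
= (¬r ∧ ¬t ∧ q) ∨ (¬t ∧ ¬t ∧ q)   [distribute ∧ over ∨]
= ¬t ∧ q   [simplify]

¬t ∧ q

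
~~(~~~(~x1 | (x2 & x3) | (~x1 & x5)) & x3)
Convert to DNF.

~~(~~~(~x1 | (x2 & x3) | (~x1 & x5)) & x3)
≡ ~~~(~x1 | (x2 & x3) | (~x1 & x5)) & x3   (double negation)
≡ ~(~x1 | (x2 & x3) | (~x1 & x5)) & x3   (double negation)
≡ ~~x1 & ~(x2 & x3) & ~(~x1 & x5) & x3   (De Morgan)
≡ x1 & ~(x2 & x3) & ~(~x1 & x5) & x3   (double negation)
≡ x1 & (~x2 | ~x3) & ~(~x1 & x5) & x3   (De Morgan)
≡ x1 & (~x2 | ~x3) & (~~x1 | ~x5) & x3   (De Morgan)
≡ x1 & (~x2 | ~x3) & (x1 | ~x5) & x3   (double negation)
≡ (x1 & ~x2 & x1 & x3) | (x1 & ~x2 & ~x5 & x3) | (x1 & ~x3 & x1 & x3) | (x1 & ~x3 & ~x5 & x3)   (distribute & over |)
≡ x1 & ~x2 & x3   (simplify)

x1 & ~x2 & x3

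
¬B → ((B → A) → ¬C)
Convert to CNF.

¬B → ((B → A) → ¬C)
= ¬¬B ∨ ((B → A) → ¬C)   [eliminate →]
= ¬¬B ∨ ¬(B → A) ∨ ¬C   [eliminate →]
= ¬¬B ∨ ¬(¬B ∨ A) ∨ ¬C   [eliminate →]
= B ∨ ¬(¬B ∨ A) ∨ ¬C   [double negation]
= B ∨ (¬¬B ∧ ¬A) ∨ ¬C   [De Morgan]
= B ∨ (B ∧ ¬A) ∨ ¬C   [double negation]
= (B ∨ B ∨ ¬C) ∧ (B ∨ ¬A ∨ ¬C)   [distribute ∨ over ∧]
= B ∨ ¬C   [simplify]

B ∨ ¬C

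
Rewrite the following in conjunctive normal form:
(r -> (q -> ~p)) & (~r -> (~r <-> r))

(~r | ~q | ~p) & r

(r -> (q -> ~p)) & (~r -> (~r <-> r))
= (~r | (q -> ~p)) & (~r -> (~r <-> r))   (eliminate ->)
= (~r | ~q | ~p) & (~r -> (~r <-> r))   (eliminate ->)
= (~r | ~q | ~p) & (~~r | (~r <-> r))   (eliminate ->)
= (~r | ~q | ~p) & (~~r | ((~r -> r) & (r -> ~r)))   (eliminate <->)
= (~r | ~q | ~p) & (~~r | ((~~r | r) & (r -> ~r)))   (eliminate ->)
= (~r | ~q | ~p) & (~~r | ((~~r | r) & (~r | ~r)))   (eliminate ->)
= (~r | ~q | ~p) & (r | ((~~r | r) & (~r | ~r)))   (double negation)
= (~r | ~q | ~p) & (r | ((r | r) & (~r | ~r)))   (double negation)
= (~r | ~q | ~p) & (r | r | r) & (r | ~r | ~r)   (distribute | over &)
= (~r | ~q | ~p) & r   (simplify)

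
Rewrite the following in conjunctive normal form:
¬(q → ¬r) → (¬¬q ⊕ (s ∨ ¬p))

(¬q ∨ ¬r ∨ ¬s) ∧ (¬q ∨ ¬r ∨ p)

¬(q → ¬r) → (¬¬q ⊕ (s ∨ ¬p))
≡ ¬¬(q → ¬r) ∨ (¬¬q ⊕ (s ∨ ¬p))   [eliminate →]
≡ ¬¬(¬q ∨ ¬r) ∨ (¬¬q ⊕ (s ∨ ¬p))   [eliminate →]
≡ ¬¬(¬q ∨ ¬r) ∨ ((¬¬q ∨ s ∨ ¬p) ∧ ¬(¬¬q ∧ (s ∨ ¬p)))   [expand ⊕]
≡ ¬q ∨ ¬r ∨ ((¬¬q ∨ s ∨ ¬p) ∧ ¬(¬¬q ∧ (s ∨ ¬p)))   [double negation]
≡ ¬q ∨ ¬r ∨ ((q ∨ s ∨ ¬p) ∧ ¬(¬¬q ∧ (s ∨ ¬p)))   [double negation]
≡ ¬q ∨ ¬r ∨ ((q ∨ s ∨ ¬p) ∧ (¬¬¬q ∨ ¬(s ∨ ¬p)))   [De Morgan]
≡ ¬q ∨ ¬r ∨ ((q ∨ s ∨ ¬p) ∧ (¬q ∨ ¬(s ∨ ¬p)))   [double negation]
≡ ¬q ∨ ¬r ∨ ((q ∨ s ∨ ¬p) ∧ (¬q ∨ (¬s ∧ ¬¬p)))   [De Morgan]
≡ ¬q ∨ ¬r ∨ ((q ∨ s ∨ ¬p) ∧ (¬q ∨ (¬s ∧ p)))   [double negation]
≡ (¬q ∨ ¬r ∨ q ∨ s ∨ ¬p) ∧ (¬q ∨ ¬r ∨ ¬q ∨ ¬s) ∧ (¬q ∨ ¬r ∨ ¬q ∨ p)   [distribute ∨ over ∧]
≡ (¬q ∨ ¬r ∨ ¬s) ∧ (¬q ∨ ¬r ∨ p)   [simplify]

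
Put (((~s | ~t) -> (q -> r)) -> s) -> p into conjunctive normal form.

(s | ~q | r | p) & (t | ~q | r | p) & (~s | p)

(((~s | ~t) -> (q -> r)) -> s) -> p
= ~(((~s | ~t) -> (q -> r)) -> s) | p   [eliminate ->]
= ~(~((~s | ~t) -> (q -> r)) | s) | p   [eliminate ->]
= ~(~(~(~s | ~t) | (q -> r)) | s) | p   [eliminate ->]
= ~(~(~(~s | ~t) | ~q | r) | s) | p   [eliminate ->]
= (~~(~(~s | ~t) | ~q | r) & ~s) | p   [De Morgan]
= ((~(~s | ~t) | ~q | r) & ~s) | p   [double negation]
= (((~~s & ~~t) | ~q | r) & ~s) | p   [De Morgan]
= (((s & ~~t) | ~q | r) & ~s) | p   [double negation]
= (((s & t) | ~q | r) & ~s) | p   [double negation]
= (s | ~q | r | p) & (t | ~q | r | p) & (~s | p)   [distribute | over &]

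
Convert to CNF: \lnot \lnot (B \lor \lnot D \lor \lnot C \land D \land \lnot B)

\lnot \lnot (B \lor \lnot D \lor \lnot C \land D \land \lnot B)
= B \lor \lnot D \lor \lnot C \land D \land \lnot B   — double negation
= (B \lor \lnot D \lor \lnot C) \land (B \lor \lnot D \lor D) \land (B \lor \lnot D \lor \lnot B)   — distribute \lor over \land
= B \lor \lnot D \lor \lnot C   — simplify

B \lor \lnot D \lor \lnot C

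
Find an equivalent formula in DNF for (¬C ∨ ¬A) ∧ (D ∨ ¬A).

(¬C ∧ D) ∨ ¬A

(¬C ∨ ¬A) ∧ (D ∨ ¬A)
≡ (¬C ∧ D) ∨ (¬C ∧ ¬A) ∨ (¬A ∧ D) ∨ (¬A ∧ ¬A)
≡ (¬C ∧ D) ∨ ¬A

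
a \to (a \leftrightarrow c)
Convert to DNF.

\lnot a \lor c \land a

a \to (a \leftrightarrow c)
⇔ \lnot a \lor (a \leftrightarrow c)   (eliminate \to)
⇔ \lnot a \lor (a \to c) \land (c \to a)   (eliminate \leftrightarrow)
⇔ \lnot a \lor (\lnot a \lor c) \land (c \to a)   (eliminate \to)
⇔ \lnot a \lor (\lnot a \lor c) \land (\lnot c \lor a)   (eliminate \to)
⇔ \lnot a \lor \lnot a \land \lnot c \lor \lnot a \land a \lor c \land \lnot c \lor c \land a   (distribute \land over \lor)
⇔ \lnot a \lor c \land a   (simplify)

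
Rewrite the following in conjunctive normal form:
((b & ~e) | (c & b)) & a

((b & ~e) | (c & b)) & a
= (b | c) & (b | b) & (~e | c) & (~e | b) & a
= b & (~e | c) & a

b & (~e | c) & a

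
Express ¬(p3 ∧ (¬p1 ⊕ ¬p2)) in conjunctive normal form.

¬(p3 ∧ (¬p1 ⊕ ¬p2))
≡ ¬(p3 ∧ (¬p1 ∨ ¬p2) ∧ ¬(¬p1 ∧ ¬p2))   — expand ⊕
≡ ¬p3 ∨ ¬(¬p1 ∨ ¬p2) ∨ ¬¬(¬p1 ∧ ¬p2)   — De Morgan
≡ ¬p3 ∨ (¬¬p1 ∧ ¬¬p2) ∨ ¬¬(¬p1 ∧ ¬p2)   — De Morgan
≡ ¬p3 ∨ (p1 ∧ ¬¬p2) ∨ ¬¬(¬p1 ∧ ¬p2)   — double negation
≡ ¬p3 ∨ (p1 ∧ p2) ∨ ¬¬(¬p1 ∧ ¬p2)   — double negation
≡ ¬p3 ∨ (p1 ∧ p2) ∨ (¬p1 ∧ ¬p2)   — double negation
≡ (¬p3 ∨ p1 ∨ ¬p1) ∧ (¬p3 ∨ p1 ∨ ¬p2) ∧ (¬p3 ∨ p2 ∨ ¬p1) ∧ (¬p3 ∨ p2 ∨ ¬p2)   — distribute ∨ over ∧
≡ (¬p3 ∨ p1 ∨ ¬p2) ∧ (¬p3 ∨ p2 ∨ ¬p1)   — simplify

(¬p3 ∨ p1 ∨ ¬p2) ∧ (¬p3 ∨ p2 ∨ ¬p1)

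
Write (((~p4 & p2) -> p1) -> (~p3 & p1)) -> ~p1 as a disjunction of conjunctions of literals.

(p4 & p3) | (~p2 & p3) | (p1 & p3) | ~p1

(((~p4 & p2) -> p1) -> (~p3 & p1)) -> ~p1
≡ ~(((~p4 & p2) -> p1) -> (~p3 & p1)) | ~p1   — eliminate ->
≡ ~(~((~p4 & p2) -> p1) | (~p3 & p1)) | ~p1   — eliminate ->
≡ ~(~(~(~p4 & p2) | p1) | (~p3 & p1)) | ~p1   — eliminate ->
≡ (~~(~(~p4 & p2) | p1) & ~(~p3 & p1)) | ~p1   — De Morgan
≡ ((~(~p4 & p2) | p1) & ~(~p3 & p1)) | ~p1   — double negation
≡ ((~~p4 | ~p2 | p1) & ~(~p3 & p1)) | ~p1   — De Morgan
≡ ((p4 | ~p2 | p1) & ~(~p3 & p1)) | ~p1   — double negation
≡ ((p4 | ~p2 | p1) & (~~p3 | ~p1)) | ~p1   — De Morgan
≡ ((p4 | ~p2 | p1) & (p3 | ~p1)) | ~p1   — double negation
≡ (p4 & p3) | (p4 & ~p1) | (~p2 & p3) | (~p2 & ~p1) | (p1 & p3) | (p1 & ~p1) | ~p1   — distribute & over |
≡ (p4 & p3) | (~p2 & p3) | (p1 & p3) | ~p1   — simplify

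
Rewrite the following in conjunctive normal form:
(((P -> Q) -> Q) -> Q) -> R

(((P -> Q) -> Q) -> Q) -> R
≡ ~(((P -> Q) -> Q) -> Q) | R   — eliminate ->
≡ ~(~((P -> Q) -> Q) | Q) | R   — eliminate ->
≡ ~(~(~(P -> Q) | Q) | Q) | R   — eliminate ->
≡ ~(~(~(~P | Q) | Q) | Q) | R   — eliminate ->
≡ (~~(~(~P | Q) | Q) & ~Q) | R   — De Morgan
≡ ((~(~P | Q) | Q) & ~Q) | R   — double negation
≡ (((~~P & ~Q) | Q) & ~Q) | R   — De Morgan
≡ (((P & ~Q) | Q) & ~Q) | R   — double negation
≡ (P | Q | R) & (~Q | Q | R) & (~Q | R)   — distribute | over &
≡ (P | Q | R) & (~Q | R)   — simplify

(P | Q | R) & (~Q | R)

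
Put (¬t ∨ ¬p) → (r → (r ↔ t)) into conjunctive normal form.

t ∨ ¬r

(¬t ∨ ¬p) → (r → (r ↔ t))
≡ ¬(¬t ∨ ¬p) ∨ (r → (r ↔ t))   [eliminate →]
≡ ¬(¬t ∨ ¬p) ∨ ¬r ∨ (r ↔ t)   [eliminate →]
≡ ¬(¬t ∨ ¬p) ∨ ¬r ∨ ((r → t) ∧ (t → r))   [eliminate ↔]
≡ ¬(¬t ∨ ¬p) ∨ ¬r ∨ ((¬r ∨ t) ∧ (t → r))   [eliminate →]
≡ ¬(¬t ∨ ¬p) ∨ ¬r ∨ ((¬r ∨ t) ∧ (¬t ∨ r))   [eliminate →]
≡ (¬¬t ∧ ¬¬p) ∨ ¬r ∨ ((¬r ∨ t) ∧ (¬t ∨ r))   [De Morgan]
≡ (t ∧ ¬¬p) ∨ ¬r ∨ ((¬r ∨ t) ∧ (¬t ∨ r))   [double negation]
≡ (t ∧ p) ∨ ¬r ∨ ((¬r ∨ t) ∧ (¬t ∨ r))   [double negation]
≡ (t ∨ ¬r ∨ ¬r ∨ t) ∧ (t ∨ ¬r ∨ ¬t ∨ r) ∧ (p ∨ ¬r ∨ ¬r ∨ t) ∧ (p ∨ ¬r ∨ ¬t ∨ r)   [distribute ∨ over ∧]
≡ t ∨ ¬r   [simplify]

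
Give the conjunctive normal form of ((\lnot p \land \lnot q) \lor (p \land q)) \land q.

((\lnot p \land \lnot q) \lor (p \land q)) \land q
≡ (\lnot p \lor p) \land (\lnot p \lor q) \land (\lnot q \lor p) \land (\lnot q \lor q) \land q   [distribute \lor over \land]
≡ (\lnot q \lor p) \land q   [simplify]

(\lnot q \lor p) \land q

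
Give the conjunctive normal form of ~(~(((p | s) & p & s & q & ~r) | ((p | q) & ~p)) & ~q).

(p | q) & (q | ~p)

~(~(((p | s) & p & s & q & ~r) | ((p | q) & ~p)) & ~q)
= ~~(((p | s) & p & s & q & ~r) | ((p | q) & ~p)) | ~~q   [De Morgan]
= ((p | s) & p & s & q & ~r) | ((p | q) & ~p) | ~~q   [double negation]
= ((p | s) & p & s & q & ~r) | ((p | q) & ~p) | q   [double negation]
= (p | s | p | q | q) & (p | s | ~p | q) & (p | p | q | q) & (p | ~p | q) & (s | p | q | q) & (s | ~p | q) & (q | p | q | q) & (q | ~p | q) & (~r | p | q | q) & (~r | ~p | q)   [distribute | over &]
= (p | q) & (q | ~p)   [simplify]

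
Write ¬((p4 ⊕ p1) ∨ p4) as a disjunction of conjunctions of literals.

¬((p4 ⊕ p1) ∨ p4)
≡ ¬((p4 ∧ ¬p1) ∨ (¬p4 ∧ p1) ∨ p4)
≡ ¬(p4 ∧ ¬p1) ∧ ¬(¬p4 ∧ p1) ∧ ¬p4
≡ (¬p4 ∨ ¬¬p1) ∧ ¬(¬p4 ∧ p1) ∧ ¬p4
≡ (¬p4 ∨ p1) ∧ ¬(¬p4 ∧ p1) ∧ ¬p4
≡ (¬p4 ∨ p1) ∧ (¬¬p4 ∨ ¬p1) ∧ ¬p4
≡ (¬p4 ∨ p1) ∧ (p4 ∨ ¬p1) ∧ ¬p4
≡ (¬p4 ∧ p4 ∧ ¬p4) ∨ (¬p4 ∧ ¬p1 ∧ ¬p4) ∨ (p1 ∧ p4 ∧ ¬p4) ∨ (p1 ∧ ¬p1 ∧ ¬p4)
≡ ¬p4 ∧ ¬p1

¬p4 ∧ ¬p1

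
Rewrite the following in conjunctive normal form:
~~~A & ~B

~~~A & ~B
≡ ~A & ~B   — double negation

~A & ~B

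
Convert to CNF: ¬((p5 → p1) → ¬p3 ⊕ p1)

(¬p5 ∨ p1) ∧ (p3 ∨ p1) ∧ (¬p1 ∨ ¬p3)

¬((p5 → p1) → ¬p3 ⊕ p1)
≡ ¬(¬(p5 → p1) ∨ (¬p3 ⊕ p1))   — eliminate →
≡ ¬(¬(¬p5 ∨ p1) ∨ (¬p3 ⊕ p1))   — eliminate →
≡ ¬(¬(¬p5 ∨ p1) ∨ (¬p3 ∨ p1) ∧ ¬(¬p3 ∧ p1))   — expand ⊕
≡ ¬¬(¬p5 ∨ p1) ∧ ¬((¬p3 ∨ p1) ∧ ¬(¬p3 ∧ p1))   — De Morgan
≡ (¬p5 ∨ p1) ∧ ¬((¬p3 ∨ p1) ∧ ¬(¬p3 ∧ p1))   — double negation
≡ (¬p5 ∨ p1) ∧ (¬(¬p3 ∨ p1) ∨ ¬¬(¬p3 ∧ p1))   — De Morgan
≡ (¬p5 ∨ p1) ∧ (¬¬p3 ∧ ¬p1 ∨ ¬¬(¬p3 ∧ p1))   — De Morgan
≡ (¬p5 ∨ p1) ∧ (p3 ∧ ¬p1 ∨ ¬¬(¬p3 ∧ p1))   — double negation
≡ (¬p5 ∨ p1) ∧ (p3 ∧ ¬p1 ∨ ¬p3 ∧ p1)   — double negation
≡ (¬p5 ∨ p1) ∧ (p3 ∨ ¬p3) ∧ (p3 ∨ p1) ∧ (¬p1 ∨ ¬p3) ∧ (¬p1 ∨ p1)   — distribute ∨ over ∧
≡ (¬p5 ∨ p1) ∧ (p3 ∨ p1) ∧ (¬p1 ∨ ¬p3)   — simplify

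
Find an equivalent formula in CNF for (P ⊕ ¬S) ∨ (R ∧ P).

(P ∨ ¬S) ∧ (¬P ∨ S ∨ R)

(P ⊕ ¬S) ∨ (R ∧ P)
≡ ((P ∨ ¬S) ∧ ¬(P ∧ ¬S)) ∨ (R ∧ P)   [expand ⊕]
≡ ((P ∨ ¬S) ∧ (¬P ∨ ¬¬S)) ∨ (R ∧ P)   [De Morgan]
≡ ((P ∨ ¬S) ∧ (¬P ∨ S)) ∨ (R ∧ P)   [double negation]
≡ (P ∨ ¬S ∨ R) ∧ (P ∨ ¬S ∨ P) ∧ (¬P ∨ S ∨ R) ∧ (¬P ∨ S ∨ P)   [distribute ∨ over ∧]
≡ (P ∨ ¬S) ∧ (¬P ∨ S ∨ R)   [simplify]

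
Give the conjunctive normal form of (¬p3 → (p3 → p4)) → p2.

(¬p3 → (p3 → p4)) → p2
= ¬(¬p3 → (p3 → p4)) ∨ p2   [eliminate →]
= ¬(¬¬p3 ∨ (p3 → p4)) ∨ p2   [eliminate →]
= ¬(¬¬p3 ∨ ¬p3 ∨ p4) ∨ p2   [eliminate →]
= (¬¬¬p3 ∧ ¬¬p3 ∧ ¬p4) ∨ p2   [De Morgan]
= (¬p3 ∧ ¬¬p3 ∧ ¬p4) ∨ p2   [double negation]
= (¬p3 ∧ p3 ∧ ¬p4) ∨ p2   [double negation]
= (¬p3 ∨ p2) ∧ (p3 ∨ p2) ∧ (¬p4 ∨ p2)   [distribute ∨ over ∧]

(¬p3 ∨ p2) ∧ (p3 ∨ p2) ∧ (¬p4 ∨ p2)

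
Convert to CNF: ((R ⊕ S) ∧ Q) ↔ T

(¬R ∨ S ∨ ¬Q ∨ T) ∧ (¬S ∨ R ∨ ¬Q ∨ T) ∧ (¬T ∨ R ∨ S) ∧ (¬T ∨ ¬R ∨ ¬S) ∧ (¬T ∨ Q)

((R ⊕ S) ∧ Q) ↔ T
≡ (((R ⊕ S) ∧ Q) → T) ∧ (T → ((R ⊕ S) ∧ Q))   [eliminate ↔]
≡ (¬((R ⊕ S) ∧ Q) ∨ T) ∧ (T → ((R ⊕ S) ∧ Q))   [eliminate →]
≡ (¬((R ∨ S) ∧ ¬(R ∧ S) ∧ Q) ∨ T) ∧ (T → ((R ⊕ S) ∧ Q))   [expand ⊕]
≡ (¬((R ∨ S) ∧ ¬(R ∧ S) ∧ Q) ∨ T) ∧ (¬T ∨ ((R ⊕ S) ∧ Q))   [eliminate →]
≡ (¬((R ∨ S) ∧ ¬(R ∧ S) ∧ Q) ∨ T) ∧ (¬T ∨ ((R ∨ S) ∧ ¬(R ∧ S) ∧ Q))   [expand ⊕]
≡ (¬(R ∨ S) ∨ ¬¬(R ∧ S) ∨ ¬Q ∨ T) ∧ (¬T ∨ ((R ∨ S) ∧ ¬(R ∧ S) ∧ Q))   [De Morgan]
≡ ((¬R ∧ ¬S) ∨ ¬¬(R ∧ S) ∨ ¬Q ∨ T) ∧ (¬T ∨ ((R ∨ S) ∧ ¬(R ∧ S) ∧ Q))   [De Morgan]
≡ ((¬R ∧ ¬S) ∨ (R ∧ S) ∨ ¬Q ∨ T) ∧ (¬T ∨ ((R ∨ S) ∧ ¬(R ∧ S) ∧ Q))   [double negation]
≡ ((¬R ∧ ¬S) ∨ (R ∧ S) ∨ ¬Q ∨ T) ∧ (¬T ∨ ((R ∨ S) ∧ (¬R ∨ ¬S) ∧ Q))   [De Morgan]
≡ (¬R ∨ R ∨ ¬Q ∨ T) ∧ (¬R ∨ S ∨ ¬Q ∨ T) ∧ (¬S ∨ R ∨ ¬Q ∨ T) ∧ (¬S ∨ S ∨ ¬Q ∨ T) ∧ (¬T ∨ R ∨ S) ∧ (¬T ∨ ¬R ∨ ¬S) ∧ (¬T ∨ Q)   [distribute ∨ over ∧]
≡ (¬R ∨ S ∨ ¬Q ∨ T) ∧ (¬S ∨ R ∨ ¬Q ∨ T) ∧ (¬T ∨ R ∨ S) ∧ (¬T ∨ ¬R ∨ ¬S) ∧ (¬T ∨ Q)   [simplify]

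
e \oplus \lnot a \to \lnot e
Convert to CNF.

\lnot e \lor \lnot a

e \oplus \lnot a \to \lnot e
= \lnot (e \oplus \lnot a) \lor \lnot e   — eliminate \to
= \lnot ((e \lor \lnot a) \land \lnot (e \land \lnot a)) \lor \lnot e   — expand \oplus
= \lnot (e \lor \lnot a) \lor \lnot \lnot (e \land \lnot a) \lor \lnot e   — De Morgan
= \lnot e \land \lnot \lnot a \lor \lnot \lnot (e \land \lnot a) \lor \lnot e   — De Morgan
= \lnot e \land a \lor \lnot \lnot (e \land \lnot a) \lor \lnot e   — double negation
= \lnot e \land a \lor e \land \lnot a \lor \lnot e   — double negation
= (\lnot e \lor e \lor \lnot e) \land (\lnot e \lor \lnot a \lor \lnot e) \land (a \lor e \lor \lnot e) \land (a \lor \lnot a \lor \lnot e)   — distribute \lor over \land
= \lnot e \lor \lnot a   — simplify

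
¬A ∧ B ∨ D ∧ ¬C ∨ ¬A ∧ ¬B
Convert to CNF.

¬A ∧ B ∨ D ∧ ¬C ∨ ¬A ∧ ¬B
≡ (¬A ∨ D ∨ ¬A) ∧ (¬A ∨ D ∨ ¬B) ∧ (¬A ∨ ¬C ∨ ¬A) ∧ (¬A ∨ ¬C ∨ ¬B) ∧ (B ∨ D ∨ ¬A) ∧ (B ∨ D ∨ ¬B) ∧ (B ∨ ¬C ∨ ¬A) ∧ (B ∨ ¬C ∨ ¬B)   [distribute ∨ over ∧]
≡ (¬A ∨ D) ∧ (¬A ∨ ¬C)   [simplify]

(¬A ∨ D) ∧ (¬A ∨ ¬C)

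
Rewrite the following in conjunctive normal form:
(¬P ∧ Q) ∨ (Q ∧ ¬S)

(¬P ∨ ¬S) ∧ Q

(¬P ∧ Q) ∨ (Q ∧ ¬S)
⇔ (¬P ∨ Q) ∧ (¬P ∨ ¬S) ∧ (Q ∨ Q) ∧ (Q ∨ ¬S)   — distribute ∨ over ∧
⇔ (¬P ∨ ¬S) ∧ Q   — simplify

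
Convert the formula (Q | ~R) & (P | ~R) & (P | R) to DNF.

(Q & P) | (~R & P)

(Q | ~R) & (P | ~R) & (P | R)
≡ (Q & P & P) | (Q & P & R) | (Q & ~R & P) | (Q & ~R & R) | (~R & P & P) | (~R & P & R) | (~R & ~R & P) | (~R & ~R & R)   (distribute & over |)
≡ (Q & P) | (~R & P)   (simplify)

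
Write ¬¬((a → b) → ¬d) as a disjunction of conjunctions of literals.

(a ∧ ¬b) ∨ ¬d

¬¬((a → b) → ¬d)
≡ ¬¬(¬(a → b) ∨ ¬d)
≡ ¬¬(¬(¬a ∨ b) ∨ ¬d)
≡ ¬(¬a ∨ b) ∨ ¬d
≡ (¬¬a ∧ ¬b) ∨ ¬d
≡ (a ∧ ¬b) ∨ ¬d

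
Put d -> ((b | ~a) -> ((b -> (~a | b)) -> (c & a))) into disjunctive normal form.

d -> ((b | ~a) -> ((b -> (~a | b)) -> (c & a)))
≡ ~d | ((b | ~a) -> ((b -> (~a | b)) -> (c & a)))   [eliminate ->]
≡ ~d | ~(b | ~a) | ((b -> (~a | b)) -> (c & a))   [eliminate ->]
≡ ~d | ~(b | ~a) | ~(b -> (~a | b)) | (c & a)   [eliminate ->]
≡ ~d | ~(b | ~a) | ~(~b | ~a | b) | (c & a)   [eliminate ->]
≡ ~d | (~b & ~~a) | ~(~b | ~a | b) | (c & a)   [De Morgan]
≡ ~d | (~b & a) | ~(~b | ~a | b) | (c & a)   [double negation]
≡ ~d | (~b & a) | (~~b & ~~a & ~b) | (c & a)   [De Morgan]
≡ ~d | (~b & a) | (b & ~~a & ~b) | (c & a)   [double negation]
≡ ~d | (~b & a) | (b & a & ~b) | (c & a)   [double negation]
≡ ~d | (~b & a) | (c & a)   [simplify]

~d | (~b & a) | (c & a)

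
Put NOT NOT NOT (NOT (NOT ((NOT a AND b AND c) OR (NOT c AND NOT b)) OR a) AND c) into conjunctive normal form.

a OR NOT b OR NOT c

NOT NOT NOT (NOT (NOT ((NOT a AND b AND c) OR (NOT c AND NOT b)) OR a) AND c)
= NOT (NOT (NOT ((NOT a AND b AND c) OR (NOT c AND NOT b)) OR a) AND c)
= NOT NOT (NOT ((NOT a AND b AND c) OR (NOT c AND NOT b)) OR a) OR NOT c
= NOT ((NOT a AND b AND c) OR (NOT c AND NOT b)) OR a OR NOT c
= (NOT (NOT a AND b AND c) AND NOT (NOT c AND NOT b)) OR a OR NOT c
= ((NOT NOT a OR NOT b OR NOT c) AND NOT (NOT c AND NOT b)) OR a OR NOT c
= ((a OR NOT b OR NOT c) AND NOT (NOT c AND NOT b)) OR a OR NOT c
= ((a OR NOT b OR NOT c) AND (NOT NOT c OR NOT NOT b)) OR a OR NOT c
= ((a OR NOT b OR NOT c) AND (c OR NOT NOT b)) OR a OR NOT c
= ((a OR NOT b OR NOT c) AND (c OR b)) OR a OR NOT c
= (a OR NOT b OR NOT c OR a OR NOT c) AND (c OR b OR a OR NOT c)
= a OR NOT b OR NOT c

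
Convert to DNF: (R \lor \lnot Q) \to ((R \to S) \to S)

(\lnot R \land Q) \lor (R \land \lnot S) \lor S

(R \lor \lnot Q) \to ((R \to S) \to S)
⇔ \lnot (R \lor \lnot Q) \lor ((R \to S) \to S)   (eliminate \to)
⇔ \lnot (R \lor \lnot Q) \lor \lnot (R \to S) \lor S   (eliminate \to)
⇔ \lnot (R \lor \lnot Q) \lor \lnot (\lnot R \lor S) \lor S   (eliminate \to)
⇔ (\lnot R \land \lnot \lnot Q) \lor \lnot (\lnot R \lor S) \lor S   (De Morgan)
⇔ (\lnot R \land Q) \lor \lnot (\lnot R \lor S) \lor S   (double negation)
⇔ (\lnot R \land Q) \lor (\lnot \lnot R \land \lnot S) \lor S   (De Morgan)
⇔ (\lnot R \land Q) \lor (R \land \lnot S) \lor S   (double negation)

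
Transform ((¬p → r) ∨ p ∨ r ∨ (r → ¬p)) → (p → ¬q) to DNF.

((¬p → r) ∨ p ∨ r ∨ (r → ¬p)) → (p → ¬q)
⇔ ¬((¬p → r) ∨ p ∨ r ∨ (r → ¬p)) ∨ (p → ¬q)   [eliminate →]
⇔ ¬(¬¬p ∨ r ∨ p ∨ r ∨ (r → ¬p)) ∨ (p → ¬q)   [eliminate →]
⇔ ¬(¬¬p ∨ r ∨ p ∨ r ∨ ¬r ∨ ¬p) ∨ (p → ¬q)   [eliminate →]
⇔ ¬(¬¬p ∨ r ∨ p ∨ r ∨ ¬r ∨ ¬p) ∨ ¬p ∨ ¬q   [eliminate →]
⇔ (¬¬¬p ∧ ¬r ∧ ¬p ∧ ¬r ∧ ¬¬r ∧ ¬¬p) ∨ ¬p ∨ ¬q   [De Morgan]
⇔ (¬p ∧ ¬r ∧ ¬p ∧ ¬r ∧ ¬¬r ∧ ¬¬p) ∨ ¬p ∨ ¬q   [double negation]
⇔ (¬p ∧ ¬r ∧ ¬p ∧ ¬r ∧ r ∧ ¬¬p) ∨ ¬p ∨ ¬q   [double negation]
⇔ (¬p ∧ ¬r ∧ ¬p ∧ ¬r ∧ r ∧ p) ∨ ¬p ∨ ¬q   [double negation]
⇔ ¬p ∨ ¬q   [simplify]

¬p ∨ ¬q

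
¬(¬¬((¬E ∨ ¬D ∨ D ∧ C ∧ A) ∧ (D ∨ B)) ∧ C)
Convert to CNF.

(E ∨ ¬D ∨ ¬C) ∧ (E ∨ ¬B ∨ ¬C) ∧ (D ∨ ¬B ∨ ¬C) ∧ (¬D ∨ ¬C ∨ ¬A)

¬(¬¬((¬E ∨ ¬D ∨ D ∧ C ∧ A) ∧ (D ∨ B)) ∧ C)
≡ ¬¬¬((¬E ∨ ¬D ∨ D ∧ C ∧ A) ∧ (D ∨ B)) ∨ ¬C
≡ ¬((¬E ∨ ¬D ∨ D ∧ C ∧ A) ∧ (D ∨ B)) ∨ ¬C
≡ ¬(¬E ∨ ¬D ∨ D ∧ C ∧ A) ∨ ¬(D ∨ B) ∨ ¬C
≡ ¬¬E ∧ ¬¬D ∧ ¬(D ∧ C ∧ A) ∨ ¬(D ∨ B) ∨ ¬C
≡ E ∧ ¬¬D ∧ ¬(D ∧ C ∧ A) ∨ ¬(D ∨ B) ∨ ¬C
≡ E ∧ D ∧ ¬(D ∧ C ∧ A) ∨ ¬(D ∨ B) ∨ ¬C
≡ E ∧ D ∧ (¬D ∨ ¬C ∨ ¬A) ∨ ¬(D ∨ B) ∨ ¬C
≡ E ∧ D ∧ (¬D ∨ ¬C ∨ ¬A) ∨ ¬D ∧ ¬B ∨ ¬C
≡ (E ∨ ¬D ∨ ¬C) ∧ (E ∨ ¬B ∨ ¬C) ∧ (D ∨ ¬D ∨ ¬C) ∧ (D ∨ ¬B ∨ ¬C) ∧ (¬D ∨ ¬C ∨ ¬A ∨ ¬D ∨ ¬C) ∧ (¬D ∨ ¬C ∨ ¬A ∨ ¬B ∨ ¬C)
≡ (E ∨ ¬D ∨ ¬C) ∧ (E ∨ ¬B ∨ ¬C) ∧ (D ∨ ¬B ∨ ¬C) ∧ (¬D ∨ ¬C ∨ ¬A)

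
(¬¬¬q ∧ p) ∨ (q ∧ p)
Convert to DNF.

(¬¬¬q ∧ p) ∨ (q ∧ p)
≡ (¬q ∧ p) ∨ (q ∧ p)   [double negation]

(¬q ∧ p) ∨ (q ∧ p)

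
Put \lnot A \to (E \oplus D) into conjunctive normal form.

\lnot A \to (E \oplus D)
⇔ \lnot \lnot A \lor (E \oplus D)   (eliminate \to)
⇔ \lnot \lnot A \lor ((E \lor D) \land \lnot (E \land D))   (expand \oplus)
⇔ A \lor ((E \lor D) \land \lnot (E \land D))   (double negation)
⇔ A \lor ((E \lor D) \land (\lnot E \lor \lnot D))   (De Morgan)
⇔ (A \lor E \lor D) \land (A \lor \lnot E \lor \lnot D)   (distribute \lor over \land)

(A \lor E \lor D) \land (A \lor \lnot E \lor \lnot D)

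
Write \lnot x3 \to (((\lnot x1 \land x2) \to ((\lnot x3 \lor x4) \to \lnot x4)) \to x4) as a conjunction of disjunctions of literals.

\lnot x3 \to (((\lnot x1 \land x2) \to ((\lnot x3 \lor x4) \to \lnot x4)) \to x4)
⇔ \lnot \lnot x3 \lor (((\lnot x1 \land x2) \to ((\lnot x3 \lor x4) \to \lnot x4)) \to x4)   (eliminate \to)
⇔ \lnot \lnot x3 \lor \lnot ((\lnot x1 \land x2) \to ((\lnot x3 \lor x4) \to \lnot x4)) \lor x4   (eliminate \to)
⇔ \lnot \lnot x3 \lor \lnot (\lnot (\lnot x1 \land x2) \lor ((\lnot x3 \lor x4) \to \lnot x4)) \lor x4   (eliminate \to)
⇔ \lnot \lnot x3 \lor \lnot (\lnot (\lnot x1 \land x2) \lor \lnot (\lnot x3 \lor x4) \lor \lnot x4) \lor x4   (eliminate \to)
⇔ x3 \lor \lnot (\lnot (\lnot x1 \land x2) \lor \lnot (\lnot x3 \lor x4) \lor \lnot x4) \lor x4   (double negation)
⇔ x3 \lor (\lnot \lnot (\lnot x1 \land x2) \land \lnot \lnot (\lnot x3 \lor x4) \land \lnot \lnot x4) \lor x4   (De Morgan)
⇔ x3 \lor (\lnot x1 \land x2 \land \lnot \lnot (\lnot x3 \lor x4) \land \lnot \lnot x4) \lor x4   (double negation)
⇔ x3 \lor (\lnot x1 \land x2 \land (\lnot x3 \lor x4) \land \lnot \lnot x4) \lor x4   (double negation)
⇔ x3 \lor (\lnot x1 \land x2 \land (\lnot x3 \lor x4) \land x4) \lor x4   (double negation)
⇔ (x3 \lor \lnot x1 \lor x4) \land (x3 \lor x2 \lor x4) \land (x3 \lor \lnot x3 \lor x4 \lor x4) \land (x3 \lor x4 \lor x4)   (distribute \lor over \land)
⇔ x3 \lor x4   (simplify)

x3 \lor x4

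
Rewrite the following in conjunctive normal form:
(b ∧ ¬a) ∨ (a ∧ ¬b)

(b ∧ ¬a) ∨ (a ∧ ¬b)
= (b ∨ a) ∧ (b ∨ ¬b) ∧ (¬a ∨ a) ∧ (¬a ∨ ¬b)
= (b ∨ a) ∧ (¬a ∨ ¬b)

(b ∨ a) ∧ (¬a ∨ ¬b)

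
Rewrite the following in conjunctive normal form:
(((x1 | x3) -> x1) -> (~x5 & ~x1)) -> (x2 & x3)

(((x1 | x3) -> x1) -> (~x5 & ~x1)) -> (x2 & x3)
= ~(((x1 | x3) -> x1) -> (~x5 & ~x1)) | (x2 & x3)   — eliminate ->
= ~(~((x1 | x3) -> x1) | (~x5 & ~x1)) | (x2 & x3)   — eliminate ->
= ~(~(~(x1 | x3) | x1) | (~x5 & ~x1)) | (x2 & x3)   — eliminate ->
= (~~(~(x1 | x3) | x1) & ~(~x5 & ~x1)) | (x2 & x3)   — De Morgan
= ((~(x1 | x3) | x1) & ~(~x5 & ~x1)) | (x2 & x3)   — double negation
= (((~x1 & ~x3) | x1) & ~(~x5 & ~x1)) | (x2 & x3)   — De Morgan
= (((~x1 & ~x3) | x1) & (~~x5 | ~~x1)) | (x2 & x3)   — De Morgan
= (((~x1 & ~x3) | x1) & (x5 | ~~x1)) | (x2 & x3)   — double negation
= (((~x1 & ~x3) | x1) & (x5 | x1)) | (x2 & x3)   — double negation
= (~x1 | x1 | x2) & (~x1 | x1 | x3) & (~x3 | x1 | x2) & (~x3 | x1 | x3) & (x5 | x1 | x2) & (x5 | x1 | x3)   — distribute | over &
= (~x3 | x1 | x2) & (x5 | x1 | x2) & (x5 | x1 | x3)   — simplify

(~x3 | x1 | x2) & (x5 | x1 | x2) & (x5 | x1 | x3)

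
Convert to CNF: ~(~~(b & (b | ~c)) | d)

~b & ~d

~(~~(b & (b | ~c)) | d)
= ~~~(b & (b | ~c)) & ~d
= ~(b & (b | ~c)) & ~d
= (~b | ~(b | ~c)) & ~d
= (~b | (~b & ~~c)) & ~d
= (~b | (~b & c)) & ~d
= (~b | ~b) & (~b | c) & ~d
= ~b & ~d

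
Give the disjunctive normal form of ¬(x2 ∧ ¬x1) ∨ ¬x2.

¬x2 ∨ x1

¬(x2 ∧ ¬x1) ∨ ¬x2
≡ ¬x2 ∨ ¬¬x1 ∨ ¬x2   [De Morgan]
≡ ¬x2 ∨ x1 ∨ ¬x2   [double negation]
≡ ¬x2 ∨ x1   [simplify]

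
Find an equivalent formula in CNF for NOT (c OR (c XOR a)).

NOT c AND (NOT a OR c)

NOT (c OR (c XOR a))
≡ NOT (c OR ((c OR a) AND NOT (c AND a)))   [expand XOR]
≡ NOT c AND NOT ((c OR a) AND NOT (c AND a))   [De Morgan]
≡ NOT c AND (NOT (c OR a) OR NOT NOT (c AND a))   [De Morgan]
≡ NOT c AND ((NOT c AND NOT a) OR NOT NOT (c AND a))   [De Morgan]
≡ NOT c AND ((NOT c AND NOT a) OR (c AND a))   [double negation]
≡ NOT c AND (NOT c OR c) AND (NOT c OR a) AND (NOT a OR c) AND (NOT a OR a)   [distribute OR over AND]
≡ NOT c AND (NOT a OR c)   [simplify]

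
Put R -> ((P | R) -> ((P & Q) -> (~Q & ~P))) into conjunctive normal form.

R -> ((P | R) -> ((P & Q) -> (~Q & ~P)))
= ~R | ((P | R) -> ((P & Q) -> (~Q & ~P)))   — eliminate ->
= ~R | ~(P | R) | ((P & Q) -> (~Q & ~P))   — eliminate ->
= ~R | ~(P | R) | ~(P & Q) | (~Q & ~P)   — eliminate ->
= ~R | (~P & ~R) | ~(P & Q) | (~Q & ~P)   — De Morgan
= ~R | (~P & ~R) | ~P | ~Q | (~Q & ~P)   — De Morgan
= (~R | ~P | ~P | ~Q | ~Q) & (~R | ~P | ~P | ~Q | ~P) & (~R | ~R | ~P | ~Q | ~Q) & (~R | ~R | ~P | ~Q | ~P)   — distribute | over &
= ~R | ~P | ~Q   — simplify

~R | ~P | ~Q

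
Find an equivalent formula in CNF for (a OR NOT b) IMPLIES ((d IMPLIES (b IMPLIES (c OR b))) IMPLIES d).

(a OR NOT b) IMPLIES ((d IMPLIES (b IMPLIES (c OR b))) IMPLIES d)
⇔ NOT (a OR NOT b) OR ((d IMPLIES (b IMPLIES (c OR b))) IMPLIES d)   — eliminate IMPLIES
⇔ NOT (a OR NOT b) OR NOT (d IMPLIES (b IMPLIES (c OR b))) OR d   — eliminate IMPLIES
⇔ NOT (a OR NOT b) OR NOT (NOT d OR (b IMPLIES (c OR b))) OR d   — eliminate IMPLIES
⇔ NOT (a OR NOT b) OR NOT (NOT d OR NOT b OR c OR b) OR d   — eliminate IMPLIES
⇔ (NOT a AND NOT NOT b) OR NOT (NOT d OR NOT b OR c OR b) OR d   — De Morgan
⇔ (NOT a AND b) OR NOT (NOT d OR NOT b OR c OR b) OR d   — double negation
⇔ (NOT a AND b) OR (NOT NOT d AND NOT NOT b AND NOT c AND NOT b) OR d   — De Morgan
⇔ (NOT a AND b) OR (d AND NOT NOT b AND NOT c AND NOT b) OR d   — double negation
⇔ (NOT a AND b) OR (d AND b AND NOT c AND NOT b) OR d   — double negation
⇔ (NOT a OR d OR d) AND (NOT a OR b OR d) AND (NOT a OR NOT c OR d) AND (NOT a OR NOT b OR d) AND (b OR d OR d) AND (b OR b OR d) AND (b OR NOT c OR d) AND (b OR NOT b OR d)   — distribute OR over AND
⇔ (NOT a OR d) AND (b OR d)   — simplify

(NOT a OR d) AND (b OR d)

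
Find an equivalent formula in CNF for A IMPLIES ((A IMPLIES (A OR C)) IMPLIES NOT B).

A IMPLIES ((A IMPLIES (A OR C)) IMPLIES NOT B)
≡ NOT A OR ((A IMPLIES (A OR C)) IMPLIES NOT B)   [eliminate IMPLIES]
≡ NOT A OR NOT (A IMPLIES (A OR C)) OR NOT B   [eliminate IMPLIES]
≡ NOT A OR NOT (NOT A OR A OR C) OR NOT B   [eliminate IMPLIES]
≡ NOT A OR (NOT NOT A AND NOT A AND NOT C) OR NOT B   [De Morgan]
≡ NOT A OR (A AND NOT A AND NOT C) OR NOT B   [double negation]
≡ (NOT A OR A OR NOT B) AND (NOT A OR NOT A OR NOT B) AND (NOT A OR NOT C OR NOT B)   [distribute OR over AND]
≡ NOT A OR NOT B   [simplify]

NOT A OR NOT B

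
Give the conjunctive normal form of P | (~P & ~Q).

P | ~Q

P | (~P & ~Q)
≡ (P | ~P) & (P | ~Q)   [distribute | over &]
≡ P | ~Q   [simplify]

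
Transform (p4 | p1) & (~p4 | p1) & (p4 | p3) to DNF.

(p4 & p1) | (p1 & p3)

(p4 | p1) & (~p4 | p1) & (p4 | p3)
= (p4 & ~p4 & p4) | (p4 & ~p4 & p3) | (p4 & p1 & p4) | (p4 & p1 & p3) | (p1 & ~p4 & p4) | (p1 & ~p4 & p3) | (p1 & p1 & p4) | (p1 & p1 & p3)   — distribute & over |
= (p4 & p1) | (p1 & p3)   — simplify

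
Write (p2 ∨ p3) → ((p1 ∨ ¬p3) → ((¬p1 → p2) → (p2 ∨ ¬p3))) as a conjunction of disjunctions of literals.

(p2 ∨ p3) → ((p1 ∨ ¬p3) → ((¬p1 → p2) → (p2 ∨ ¬p3)))
= ¬(p2 ∨ p3) ∨ ((p1 ∨ ¬p3) → ((¬p1 → p2) → (p2 ∨ ¬p3)))   [eliminate →]
= ¬(p2 ∨ p3) ∨ ¬(p1 ∨ ¬p3) ∨ ((¬p1 → p2) → (p2 ∨ ¬p3))   [eliminate →]
= ¬(p2 ∨ p3) ∨ ¬(p1 ∨ ¬p3) ∨ ¬(¬p1 → p2) ∨ p2 ∨ ¬p3   [eliminate →]
= ¬(p2 ∨ p3) ∨ ¬(p1 ∨ ¬p3) ∨ ¬(¬¬p1 ∨ p2) ∨ p2 ∨ ¬p3   [eliminate →]
= (¬p2 ∧ ¬p3) ∨ ¬(p1 ∨ ¬p3) ∨ ¬(¬¬p1 ∨ p2) ∨ p2 ∨ ¬p3   [De Morgan]
= (¬p2 ∧ ¬p3) ∨ (¬p1 ∧ ¬¬p3) ∨ ¬(¬¬p1 ∨ p2) ∨ p2 ∨ ¬p3   [De Morgan]
= (¬p2 ∧ ¬p3) ∨ (¬p1 ∧ p3) ∨ ¬(¬¬p1 ∨ p2) ∨ p2 ∨ ¬p3   [double negation]
= (¬p2 ∧ ¬p3) ∨ (¬p1 ∧ p3) ∨ (¬¬¬p1 ∧ ¬p2) ∨ p2 ∨ ¬p3   [De Morgan]
= (¬p2 ∧ ¬p3) ∨ (¬p1 ∧ p3) ∨ (¬p1 ∧ ¬p2) ∨ p2 ∨ ¬p3   [double negation]
= (¬p2 ∨ ¬p1 ∨ ¬p1 ∨ p2 ∨ ¬p3) ∧ (¬p2 ∨ ¬p1 ∨ ¬p2 ∨ p2 ∨ ¬p3) ∧ (¬p2 ∨ p3 ∨ ¬p1 ∨ p2 ∨ ¬p3) ∧ (¬p2 ∨ p3 ∨ ¬p2 ∨ p2 ∨ ¬p3) ∧ (¬p3 ∨ ¬p1 ∨ ¬p1 ∨ p2 ∨ ¬p3) ∧ (¬p3 ∨ ¬p1 ∨ ¬p2 ∨ p2 ∨ ¬p3) ∧ (¬p3 ∨ p3 ∨ ¬p1 ∨ p2 ∨ ¬p3) ∧ (¬p3 ∨ p3 ∨ ¬p2 ∨ p2 ∨ ¬p3)   [distribute ∨ over ∧]
= ¬p3 ∨ ¬p1 ∨ p2   [simplify]

¬p3 ∨ ¬p1 ∨ p2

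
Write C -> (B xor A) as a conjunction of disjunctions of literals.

C -> (B xor A)
≡ ~C | (B xor A)   — eliminate ->
≡ ~C | ((B | A) & ~(B & A))   — expand xor
≡ ~C | ((B | A) & (~B | ~A))   — De Morgan
≡ (~C | B | A) & (~C | ~B | ~A)   — distribute | over &

(~C | B | A) & (~C | ~B | ~A)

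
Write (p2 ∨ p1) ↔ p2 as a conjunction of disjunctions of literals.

¬p1 ∨ p2

(p2 ∨ p1) ↔ p2
≡ ((p2 ∨ p1) → p2) ∧ (p2 → (p2 ∨ p1))
≡ (¬(p2 ∨ p1) ∨ p2) ∧ (p2 → (p2 ∨ p1))
≡ (¬(p2 ∨ p1) ∨ p2) ∧ (¬p2 ∨ p2 ∨ p1)
≡ ((¬p2 ∧ ¬p1) ∨ p2) ∧ (¬p2 ∨ p2 ∨ p1)
≡ (¬p2 ∨ p2) ∧ (¬p1 ∨ p2) ∧ (¬p2 ∨ p2 ∨ p1)
≡ ¬p1 ∨ p2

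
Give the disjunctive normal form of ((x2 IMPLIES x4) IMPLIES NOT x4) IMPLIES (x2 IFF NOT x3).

((x2 IMPLIES x4) IMPLIES NOT x4) IMPLIES (x2 IFF NOT x3)
⇔ NOT ((x2 IMPLIES x4) IMPLIES NOT x4) OR (x2 IFF NOT x3)   [eliminate IMPLIES]
⇔ NOT (NOT (x2 IMPLIES x4) OR NOT x4) OR (x2 IFF NOT x3)   [eliminate IMPLIES]
⇔ NOT (NOT (NOT x2 OR x4) OR NOT x4) OR (x2 IFF NOT x3)   [eliminate IMPLIES]
⇔ NOT (NOT (NOT x2 OR x4) OR NOT x4) OR ((x2 IMPLIES NOT x3) AND (NOT x3 IMPLIES x2))   [eliminate IFF]
⇔ NOT (NOT (NOT x2 OR x4) OR NOT x4) OR ((NOT x2 OR NOT x3) AND (NOT x3 IMPLIES x2))   [eliminate IMPLIES]
⇔ NOT (NOT (NOT x2 OR x4) OR NOT x4) OR ((NOT x2 OR NOT x3) AND (NOT NOT x3 OR x2))   [eliminate IMPLIES]
⇔ (NOT NOT (NOT x2 OR x4) AND NOT NOT x4) OR ((NOT x2 OR NOT x3) AND (NOT NOT x3 OR x2))   [De Morgan]
⇔ ((NOT x2 OR x4) AND NOT NOT x4) OR ((NOT x2 OR NOT x3) AND (NOT NOT x3 OR x2))   [double negation]
⇔ ((NOT x2 OR x4) AND x4) OR ((NOT x2 OR NOT x3) AND (NOT NOT x3 OR x2))   [double negation]
⇔ ((NOT x2 OR x4) AND x4) OR ((NOT x2 OR NOT x3) AND (x3 OR x2))   [double negation]
⇔ (NOT x2 AND x4) OR (x4 AND x4) OR (NOT x2 AND x3) OR (NOT x2 AND x2) OR (NOT x3 AND x3) OR (NOT x3 AND x2)   [distribute AND over OR]
⇔ x4 OR (NOT x2 AND x3) OR (NOT x3 AND x2)   [simplify]

x4 OR (NOT x2 AND x3) OR (NOT x3 AND x2)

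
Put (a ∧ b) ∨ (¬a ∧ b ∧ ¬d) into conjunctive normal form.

(a ∧ b) ∨ (¬a ∧ b ∧ ¬d)
≡ (a ∨ ¬a) ∧ (a ∨ b) ∧ (a ∨ ¬d) ∧ (b ∨ ¬a) ∧ (b ∨ b) ∧ (b ∨ ¬d)   [distribute ∨ over ∧]
≡ (a ∨ ¬d) ∧ b   [simplify]

(a ∨ ¬d) ∧ b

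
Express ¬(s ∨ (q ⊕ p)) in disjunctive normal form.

¬(s ∨ (q ⊕ p))
⇔ ¬(s ∨ (q ∧ ¬p) ∨ (¬q ∧ p))   [expand ⊕]
⇔ ¬s ∧ ¬(q ∧ ¬p) ∧ ¬(¬q ∧ p)   [De Morgan]
⇔ ¬s ∧ (¬q ∨ ¬¬p) ∧ ¬(¬q ∧ p)   [De Morgan]
⇔ ¬s ∧ (¬q ∨ p) ∧ ¬(¬q ∧ p)   [double negation]
⇔ ¬s ∧ (¬q ∨ p) ∧ (¬¬q ∨ ¬p)   [De Morgan]
⇔ ¬s ∧ (¬q ∨ p) ∧ (q ∨ ¬p)   [double negation]
⇔ (¬s ∧ ¬q ∧ q) ∨ (¬s ∧ ¬q ∧ ¬p) ∨ (¬s ∧ p ∧ q) ∨ (¬s ∧ p ∧ ¬p)   [distribute ∧ over ∨]
⇔ (¬s ∧ ¬q ∧ ¬p) ∨ (¬s ∧ p ∧ q)   [simplify]

(¬s ∧ ¬q ∧ ¬p) ∨ (¬s ∧ p ∧ q)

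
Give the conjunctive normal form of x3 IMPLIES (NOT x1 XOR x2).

x3 IMPLIES (NOT x1 XOR x2)
= NOT x3 OR (NOT x1 XOR x2)   — eliminate IMPLIES
= NOT x3 OR ((NOT x1 OR x2) AND NOT (NOT x1 AND x2))   — expand XOR
= NOT x3 OR ((NOT x1 OR x2) AND (NOT NOT x1 OR NOT x2))   — De Morgan
= NOT x3 OR ((NOT x1 OR x2) AND (x1 OR NOT x2))   — double negation
= (NOT x3 OR NOT x1 OR x2) AND (NOT x3 OR x1 OR NOT x2)   — distribute OR over AND

(NOT x3 OR NOT x1 OR x2) AND (NOT x3 OR x1 OR NOT x2)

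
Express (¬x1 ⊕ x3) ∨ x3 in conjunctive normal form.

(¬x1 ⊕ x3) ∨ x3
≡ ((¬x1 ∨ x3) ∧ ¬(¬x1 ∧ x3)) ∨ x3   — expand ⊕
≡ ((¬x1 ∨ x3) ∧ (¬¬x1 ∨ ¬x3)) ∨ x3   — De Morgan
≡ ((¬x1 ∨ x3) ∧ (x1 ∨ ¬x3)) ∨ x3   — double negation
≡ (¬x1 ∨ x3 ∨ x3) ∧ (x1 ∨ ¬x3 ∨ x3)   — distribute ∨ over ∧
≡ ¬x1 ∨ x3   — simplify

¬x1 ∨ x3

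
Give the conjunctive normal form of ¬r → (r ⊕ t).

¬r → (r ⊕ t)
⇔ ¬¬r ∨ (r ⊕ t)
⇔ ¬¬r ∨ ((r ∨ t) ∧ ¬(r ∧ t))
⇔ r ∨ ((r ∨ t) ∧ ¬(r ∧ t))
⇔ r ∨ ((r ∨ t) ∧ (¬r ∨ ¬t))
⇔ (r ∨ r ∨ t) ∧ (r ∨ ¬r ∨ ¬t)
⇔ r ∨ t

r ∨ t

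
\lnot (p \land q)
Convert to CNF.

\lnot (p \land q)
≡ \lnot p \lor \lnot q   [De Morgan]

\lnot p \lor \lnot q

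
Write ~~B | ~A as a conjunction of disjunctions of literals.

~~B | ~A
⇔ B | ~A   [double negation]

B | ~A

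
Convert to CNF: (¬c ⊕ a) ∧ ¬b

(¬c ⊕ a) ∧ ¬b
⇔ (¬c ∨ a) ∧ ¬(¬c ∧ a) ∧ ¬b   [expand ⊕]
⇔ (¬c ∨ a) ∧ (¬¬c ∨ ¬a) ∧ ¬b   [De Morgan]
⇔ (¬c ∨ a) ∧ (c ∨ ¬a) ∧ ¬b   [double negation]

(¬c ∨ a) ∧ (c ∨ ¬a) ∧ ¬b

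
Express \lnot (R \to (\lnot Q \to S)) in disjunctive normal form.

R \land \lnot Q \land \lnot S

\lnot (R \to (\lnot Q \to S))
= \lnot (\lnot R \lor (\lnot Q \to S))   [eliminate \to]
= \lnot (\lnot R \lor \lnot \lnot Q \lor S)   [eliminate \to]
= \lnot \lnot R \land \lnot \lnot \lnot Q \land \lnot S   [De Morgan]
= R \land \lnot \lnot \lnot Q \land \lnot S   [double negation]
= R \land \lnot Q \land \lnot S   [double negation]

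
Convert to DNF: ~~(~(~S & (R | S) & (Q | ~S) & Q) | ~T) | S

S | (~R & ~S) | ~Q | ~T

~~(~(~S & (R | S) & (Q | ~S) & Q) | ~T) | S
= ~(~S & (R | S) & (Q | ~S) & Q) | ~T | S   [double negation]
= ~~S | ~(R | S) | ~(Q | ~S) | ~Q | ~T | S   [De Morgan]
= S | ~(R | S) | ~(Q | ~S) | ~Q | ~T | S   [double negation]
= S | (~R & ~S) | ~(Q | ~S) | ~Q | ~T | S   [De Morgan]
= S | (~R & ~S) | (~Q & ~~S) | ~Q | ~T | S   [De Morgan]
= S | (~R & ~S) | (~Q & S) | ~Q | ~T | S   [double negation]
= S | (~R & ~S) | ~Q | ~T   [simplify]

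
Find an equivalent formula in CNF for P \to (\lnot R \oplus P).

P \to (\lnot R \oplus P)
= \lnot P \lor (\lnot R \oplus P)   [eliminate \to]
= \lnot P \lor ((\lnot R \lor P) \land \lnot (\lnot R \land P))   [expand \oplus]
= \lnot P \lor ((\lnot R \lor P) \land (\lnot \lnot R \lor \lnot P))   [De Morgan]
= \lnot P \lor ((\lnot R \lor P) \land (R \lor \lnot P))   [double negation]
= (\lnot P \lor \lnot R \lor P) \land (\lnot P \lor R \lor \lnot P)   [distribute \lor over \land]
= \lnot P \lor R   [simplify]

\lnot P \lor R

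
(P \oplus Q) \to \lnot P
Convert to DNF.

(P \oplus Q) \to \lnot P
= \lnot (P \oplus Q) \lor \lnot P   (eliminate \to)
= \lnot ((P \land \lnot Q) \lor (\lnot P \land Q)) \lor \lnot P   (expand \oplus)
= (\lnot (P \land \lnot Q) \land \lnot (\lnot P \land Q)) \lor \lnot P   (De Morgan)
= ((\lnot P \lor \lnot \lnot Q) \land \lnot (\lnot P \land Q)) \lor \lnot P   (De Morgan)
= ((\lnot P \lor Q) \land \lnot (\lnot P \land Q)) \lor \lnot P   (double negation)
= ((\lnot P \lor Q) \land (\lnot \lnot P \lor \lnot Q)) \lor \lnot P   (De Morgan)
= ((\lnot P \lor Q) \land (P \lor \lnot Q)) \lor \lnot P   (double negation)
= (\lnot P \land P) \lor (\lnot P \land \lnot Q) \lor (Q \land P) \lor (Q \land \lnot Q) \lor \lnot P   (distribute \land over \lor)
= (Q \land P) \lor \lnot P   (simplify)

(Q \land P) \lor \lnot P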